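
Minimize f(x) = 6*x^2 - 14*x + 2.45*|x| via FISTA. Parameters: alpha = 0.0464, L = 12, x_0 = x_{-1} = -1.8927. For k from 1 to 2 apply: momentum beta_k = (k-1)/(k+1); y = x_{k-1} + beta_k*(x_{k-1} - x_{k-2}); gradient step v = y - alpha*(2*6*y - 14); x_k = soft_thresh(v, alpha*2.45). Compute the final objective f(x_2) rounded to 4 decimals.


FISTA on f(x) = 6*x^2 - 14*x + 2.45*|x|
L = 12, alpha = 0.0464
Iteration 1: beta = 0.0, y = -1.8927 + 0.0*(-1.8927 + 1.8927) = -1.8927
  grad(y) = -36.7124, v = y - alpha*grad = -0.1892
  prox(v) = soft_thresh(-0.1892, 0.1137) = -0.0756
Iteration 2: beta = 0.3333, y = -0.0756 + 0.3333*(-0.0756 + 1.8927) = 0.5301
  grad(y) = -7.6382, v = y - alpha*grad = 0.8846
  prox(v) = soft_thresh(0.8846, 0.1137) = 0.7709
f(x_2) = 6*0.7709^2 - 14*0.7709 + 2.45*|0.7709| = -5.3381


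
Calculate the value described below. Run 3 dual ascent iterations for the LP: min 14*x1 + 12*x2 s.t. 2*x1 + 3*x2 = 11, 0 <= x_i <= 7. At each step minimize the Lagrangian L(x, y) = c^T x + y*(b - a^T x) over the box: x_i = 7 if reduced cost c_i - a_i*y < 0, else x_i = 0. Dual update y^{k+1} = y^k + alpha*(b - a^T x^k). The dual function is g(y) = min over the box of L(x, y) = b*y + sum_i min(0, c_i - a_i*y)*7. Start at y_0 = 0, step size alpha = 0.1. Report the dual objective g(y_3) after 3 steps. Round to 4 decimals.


Dual ascent for LP: min 14*x1 + 12*x2, 2*x1 + 3*x2 = 11, 0 <= x_i <= 7
Step 1: y^k = 0.0, reduced costs: (14.0, 12.0)
  x^k = (0.0, 0.0), subgradient = b - a^T x = 11.0
  y^{k+1} = 0.0 + 0.1*11.0 = 1.1
Step 2: y^k = 1.1, reduced costs: (11.8, 8.7)
  x^k = (0.0, 0.0), subgradient = b - a^T x = 11.0
  y^{k+1} = 1.1 + 0.1*11.0 = 2.2
Step 3: y^k = 2.2, reduced costs: (9.6, 5.4)
  x^k = (0.0, 0.0), subgradient = b - a^T x = 11.0
  y^{k+1} = 2.2 + 0.1*11.0 = 3.3
Dual objective at y_3 = 3.3: reduced costs (7.4, 2.1), box minimizer x = (0.0, 0.0)
g(y_3) = b*y + (c1 - a1*y)*x1 + (c2 - a2*y)*x2 = 11*3.3 + 7.4*0.0 + 2.1*0.0 = 36.3 + 0.0 + 0.0 = 36.3


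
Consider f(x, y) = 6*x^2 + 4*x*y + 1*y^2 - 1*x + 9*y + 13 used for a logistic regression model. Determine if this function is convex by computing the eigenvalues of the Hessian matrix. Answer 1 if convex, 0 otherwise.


The Hessian of f(x,y) = 6*x^2 + 4*x*y + 1*y^2 - 1*x + 9*y + 13 is:
H = [[12, 4], [4, 2]]
Trace = 12 + 2 = 14
Determinant = 12*2 - (4)^2 = 8
Discriminant = (14)^2 - 4*8 = 164.0
Eigenvalues: lambda_1 = 0.5969, lambda_2 = 13.4031
The function is convex.

1


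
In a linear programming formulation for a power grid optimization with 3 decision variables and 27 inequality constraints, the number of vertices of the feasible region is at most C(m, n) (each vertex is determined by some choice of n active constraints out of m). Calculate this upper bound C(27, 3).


Each vertex corresponds to some choice of n active constraints out of m, so the number of vertices is at most C(m, n) = m! / (n!(m-n)!).
m = 27, n = 3
Numerator: 27 * 26 * 25
Denominator: 3! = 6
C(27, 3) = 2925


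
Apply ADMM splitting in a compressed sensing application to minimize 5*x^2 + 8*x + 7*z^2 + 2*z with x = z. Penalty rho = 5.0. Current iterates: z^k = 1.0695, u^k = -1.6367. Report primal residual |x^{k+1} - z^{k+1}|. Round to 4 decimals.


ADMM iteration with rho = 5.0, z^k = 1.0695, u^k = -1.6367
Step 1: x-update.
Minimize 5*x^2 + 8*x + (5.0/2)*(x - 1.0695 - 1.6367)^2
FOC: (2*5 + 5.0)*x = -8 + 5.0*(1.0695 + 1.6367)
x^{k+1} = 0.3687
Step 2: z-update.
Minimize 7*z^2 + 2*z + (5.0/2)*(0.3687 - z - 1.6367)^2
FOC: (2*7 + 5.0)*z = -2 + 5.0*(0.3687 - 1.6367)
z^{k+1} = -0.4389
Step 3: u-update.
u^{k+1} = -1.6367 + 0.3687 + 0.4389 = -0.829
Step 4: Primal residual = |0.3687 + 0.4389| = 0.8077


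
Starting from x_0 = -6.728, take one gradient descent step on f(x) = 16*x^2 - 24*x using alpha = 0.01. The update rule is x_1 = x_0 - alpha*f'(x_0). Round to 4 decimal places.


We compute the gradient at x_0 and apply the update.
f'(x) = 32*x - 24
f'(-6.728) = 32*-6.728 - 24 = -239.296
x_1 = -6.728 - 0.01*-239.296 = -4.335


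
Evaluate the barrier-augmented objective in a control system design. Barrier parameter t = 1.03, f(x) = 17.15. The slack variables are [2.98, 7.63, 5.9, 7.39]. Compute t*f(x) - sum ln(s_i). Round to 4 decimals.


Step 1: Compute log-barrier.
ln values: [1.0919, 2.0321, 1.775, 2.0001]
phi = -(1.0919 + 2.0321 + 1.775 + 2.0001) = -6.8991
Step 2: Compute augmented objective.
t*f(x) = 1.03*17.15 = 17.6645
Total = 17.6645 - 6.8991 = 10.7654


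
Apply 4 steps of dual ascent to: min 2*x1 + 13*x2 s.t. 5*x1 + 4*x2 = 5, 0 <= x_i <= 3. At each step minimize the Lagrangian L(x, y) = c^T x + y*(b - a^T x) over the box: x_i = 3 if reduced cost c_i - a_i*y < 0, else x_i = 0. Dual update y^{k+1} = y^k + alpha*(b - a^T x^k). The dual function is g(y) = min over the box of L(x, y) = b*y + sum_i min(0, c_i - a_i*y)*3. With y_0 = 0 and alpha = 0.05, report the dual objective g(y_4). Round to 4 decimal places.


Dual ascent for LP: min 2*x1 + 13*x2, 5*x1 + 4*x2 = 5, 0 <= x_i <= 3
Step 1: y^k = 0.0, reduced costs: (2.0, 13.0)
  x^k = (0.0, 0.0), subgradient = b - a^T x = 5.0
  y^{k+1} = 0.0 + 0.05*5.0 = 0.25
Step 2: y^k = 0.25, reduced costs: (0.75, 12.0)
  x^k = (0.0, 0.0), subgradient = b - a^T x = 5.0
  y^{k+1} = 0.25 + 0.05*5.0 = 0.5
Step 3: y^k = 0.5, reduced costs: (-0.5, 11.0)
  x^k = (3.0, 0.0), subgradient = b - a^T x = -10.0
  y^{k+1} = 0.5 + 0.05*-10.0 = 0.0
Step 4: y^k = 0.0, reduced costs: (2.0, 13.0)
  x^k = (0.0, 0.0), subgradient = b - a^T x = 5.0
  y^{k+1} = 0.0 + 0.05*5.0 = 0.25
Dual objective at y_4 = 0.25: reduced costs (0.75, 12.0), box minimizer x = (0.0, 0.0)
g(y_4) = b*y + (c1 - a1*y)*x1 + (c2 - a2*y)*x2 = 5*0.25 + 0.75*0.0 + 12.0*0.0 = 1.25 + 0.0 + 0.0 = 1.25


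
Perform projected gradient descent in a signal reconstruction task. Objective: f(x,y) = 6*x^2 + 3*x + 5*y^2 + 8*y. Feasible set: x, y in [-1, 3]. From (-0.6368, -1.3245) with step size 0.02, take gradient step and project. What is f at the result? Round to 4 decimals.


Step 1: Compute gradient at (-0.6368, -1.3245).
grad_x = 2*6*-0.6368 + 3 = -4.6416
grad_y = 2*5*-1.3245 + 8 = -5.245
Step 2: Gradient step.
x_raw = -0.6368 - 0.02*-4.6416 = -0.544
y_raw = -1.3245 - 0.02*-5.245 = -1.2196
Step 3: Project onto [-1, 3].
x_proj = clip(-0.544) = -0.544
y_proj = clip(-1.2196) = -1.0
Step 4: Evaluate f.
f(-0.544, -1.0) = -2.8565


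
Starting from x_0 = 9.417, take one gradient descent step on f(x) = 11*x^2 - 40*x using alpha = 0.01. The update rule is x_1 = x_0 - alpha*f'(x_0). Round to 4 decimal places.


We compute the gradient at x_0 and apply the update.
f'(x) = 22*x - 40
f'(9.417) = 22*9.417 - 40 = 167.174
x_1 = 9.417 - 0.01*167.174 = 7.7453


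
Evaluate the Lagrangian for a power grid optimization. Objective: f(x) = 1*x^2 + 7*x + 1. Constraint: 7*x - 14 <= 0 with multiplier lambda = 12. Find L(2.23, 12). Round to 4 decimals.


Step 1: Evaluate f(x).
f(2.23) = 1*2.23^2 + 7*2.23 + 1 = 21.5829
Step 2: Evaluate g(x).
g(2.23) = 7*2.23 - 14 = 1.61
Step 3: Compute Lagrangian.
L = 21.5829 + 12*1.61 = 40.9029


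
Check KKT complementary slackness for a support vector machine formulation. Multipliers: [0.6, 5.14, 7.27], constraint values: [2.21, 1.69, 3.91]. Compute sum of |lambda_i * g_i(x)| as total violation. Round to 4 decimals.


KKT complementary slackness check:
lambda_1 * g_1 = 0.6 * 2.21 = 1.326
lambda_2 * g_2 = 5.14 * 1.69 = 8.6866
lambda_3 * g_3 = 7.27 * 3.91 = 28.4257
Total violation = 1.326 + 8.6866 + 28.4257 = 38.4383


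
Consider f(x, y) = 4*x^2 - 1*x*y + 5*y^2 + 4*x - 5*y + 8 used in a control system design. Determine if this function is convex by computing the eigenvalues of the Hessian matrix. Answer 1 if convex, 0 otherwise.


The Hessian of f(x,y) = 4*x^2 - 1*x*y + 5*y^2 + 4*x - 5*y + 8 is:
H = [[8, -1], [-1, 10]]
Trace = 8 + 10 = 18
Determinant = 8*10 - (-1)^2 = 79
Discriminant = (18)^2 - 4*79 = 8.0
Eigenvalues: lambda_1 = 7.5858, lambda_2 = 10.4142
The function is convex.

1


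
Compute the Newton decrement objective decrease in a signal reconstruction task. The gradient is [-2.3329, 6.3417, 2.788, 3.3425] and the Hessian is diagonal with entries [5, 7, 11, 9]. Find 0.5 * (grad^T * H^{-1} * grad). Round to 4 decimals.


Step 1: H is diagonal, so H^(-1) * g = [-0.4666, 0.906, 0.2535, 0.3714].
Step 2: g^T H^(-1) g = sum_i g_i^2 / H_ii
  = (-2.3329)^2/5 + (6.3417)^2/7 + (2.788)^2/11 + (3.3425)^2/9
  = 1.0885 + 5.7453 + 0.7066 + 1.2414 = 8.7818
Step 3: Objective decrease = 0.5 * g^T H^(-1) g = 4.3909


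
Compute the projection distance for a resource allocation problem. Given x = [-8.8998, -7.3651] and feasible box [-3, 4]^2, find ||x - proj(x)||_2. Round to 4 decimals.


Project each component onto [-3, 4].
clip(-8.8998) = -3.0, clip(-7.3651) = -3.0
Projection = [-3.0, -3.0]
Squared diffs: [34.8076, 19.0541]
Distance = sqrt(53.8617) = 7.3391


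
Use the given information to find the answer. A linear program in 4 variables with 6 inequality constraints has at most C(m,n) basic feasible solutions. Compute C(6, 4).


Each vertex corresponds to some choice of n active constraints out of m, so the number of vertices is at most C(m, n) = m! / (n!(m-n)!).
m = 6, n = 4
Numerator: 6 * 5 * 4 * 3
Denominator: 4! = 24
C(6, 4) = 15


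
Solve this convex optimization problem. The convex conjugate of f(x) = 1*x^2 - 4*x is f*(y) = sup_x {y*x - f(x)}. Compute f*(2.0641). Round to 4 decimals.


f*(y) = sup_x {y*x - a*x^2 - b*x} = sup_x {(y-b)*x - a*x^2}
FOC: (y - b) - 2a*x = 0 => x* = (y - b)/(2a)
x* = (2.0641 + 4)/(2*1) = 3.0321
f*(2.0641) = (y-b)^2/(4a) = (2.0641 + 4)^2/(4*1)
= 36.7733/4 = 9.1933


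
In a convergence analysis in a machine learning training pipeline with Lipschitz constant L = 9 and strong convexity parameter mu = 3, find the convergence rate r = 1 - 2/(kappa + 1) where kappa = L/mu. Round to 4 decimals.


Step 1: Compute the condition number.
kappa = L/mu = 9/3 = 3.0
Step 2: Compute the convergence rate.
r = 1 - 2/(kappa + 1) = 1 - 2*mu/(L + mu) = (L - mu)/(L + mu) = 6/12 = 0.5


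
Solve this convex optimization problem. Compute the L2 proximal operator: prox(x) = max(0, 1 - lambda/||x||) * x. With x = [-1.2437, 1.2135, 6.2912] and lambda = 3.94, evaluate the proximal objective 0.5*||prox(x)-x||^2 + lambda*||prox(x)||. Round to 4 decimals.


Step 1: Compute ||x||.
||x|| = 6.5268
Step 2: Compute scaling factor.
scale = max(0, 1 - 3.94/6.5268) = 0.3963
Step 3: prox(x) = [-0.4929, 0.4809, 2.4934]
||prox(x)|| = 2.5868
Step 4: Proximal objective.
0.5*||prox-x||^2 = 7.7618
lambda*||prox|| = 10.192
Total = 17.9536


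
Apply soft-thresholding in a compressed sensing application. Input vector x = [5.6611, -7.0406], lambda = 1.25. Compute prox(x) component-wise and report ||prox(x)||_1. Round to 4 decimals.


Soft-thresholding with lambda = 1.25:
prox(5.6611) = sign(5.6611)*max(|5.6611| - 1.25, 0) = 4.4111
prox(-7.0406) = sign(-7.0406)*max(|-7.0406| - 1.25, 0) = -5.7906
prox(x) = [4.4111, -5.7906]
||prox(x)||_1 = 4.4111 + 5.7906 = 10.2017


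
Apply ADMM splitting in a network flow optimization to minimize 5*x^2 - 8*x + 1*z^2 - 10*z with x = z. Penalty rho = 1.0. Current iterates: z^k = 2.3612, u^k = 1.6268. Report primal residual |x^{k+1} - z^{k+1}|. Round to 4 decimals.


ADMM iteration with rho = 1.0, z^k = 2.3612, u^k = 1.6268
Step 1: x-update.
Minimize 5*x^2 - 8*x + (1.0/2)*(x - 2.3612 + 1.6268)^2
FOC: (2*5 + 1.0)*x = 8 + 1.0*(2.3612 - 1.6268)
x^{k+1} = 0.794
Step 2: z-update.
Minimize 1*z^2 - 10*z + (1.0/2)*(0.794 - z + 1.6268)^2
FOC: (2*1 + 1.0)*z = 10 + 1.0*(0.794 + 1.6268)
z^{k+1} = 4.1403
Step 3: u-update.
u^{k+1} = 1.6268 + 0.794 - 4.1403 = -1.7194
Step 4: Primal residual = |0.794 - 4.1403| = 3.3462


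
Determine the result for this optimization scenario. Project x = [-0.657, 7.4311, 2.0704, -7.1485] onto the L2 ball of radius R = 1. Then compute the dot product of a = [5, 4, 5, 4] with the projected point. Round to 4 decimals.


Step 1: Compute ||x|| (intermediates to 6 decimals).
||x|| = sqrt((-0.657)^2 + 7.4311^2 + 2.0704^2 + (-7.1485)^2) = 10.537576
Step 2: Project.
Since ||x|| > R, scale = R/||x|| = 1/10.537576 = 0.094898, proj(x) = scale * x
proj(x) = [-0.062348, 0.705197, 0.196477, -0.678378]
Step 3: Dot product.
a^T * proj(x) = 5*(-0.062348) + 4*0.705197 + 5*0.196477 + 4*(-0.678378) = 0.7779


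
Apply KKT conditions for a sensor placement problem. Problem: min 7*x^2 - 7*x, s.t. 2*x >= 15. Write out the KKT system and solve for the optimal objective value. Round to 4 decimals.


Step 1: Try lambda = 0 (constraint inactive).
x_unc = 7/(2*7) = 0.5
Check: 2*0.5 = 1.0 < 15 -- violated!
Step 2: Constraint must be active: 2*x = 15
x* = 15/2 = 7.5
lambda = (2*7*7.5 - 7)/2 = 49.0
Step 3: Compute optimal value.
f(x*) = 7*7.5^2 - 7*7.5 = 341.25


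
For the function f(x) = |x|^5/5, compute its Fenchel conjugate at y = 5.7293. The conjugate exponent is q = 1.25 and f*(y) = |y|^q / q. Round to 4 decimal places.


The conjugate exponent q satisfies 1/p + 1/q = 1.
p = 5, so q = 5/(5 - 1) = 1.25
|y|^q = 5.7293^1.25 = 8.8639
f*(5.7293) = 8.8639 / 1.25 = 7.0912


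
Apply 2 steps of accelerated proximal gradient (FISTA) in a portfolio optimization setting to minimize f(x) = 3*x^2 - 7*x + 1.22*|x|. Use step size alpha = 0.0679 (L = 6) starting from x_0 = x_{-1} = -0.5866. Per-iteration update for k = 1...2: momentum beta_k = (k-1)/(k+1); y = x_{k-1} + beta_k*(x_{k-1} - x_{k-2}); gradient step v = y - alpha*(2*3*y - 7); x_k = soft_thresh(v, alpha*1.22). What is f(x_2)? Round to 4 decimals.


FISTA on f(x) = 3*x^2 - 7*x + 1.22*|x|
L = 6, alpha = 0.0679
Iteration 1: beta = 0.0, y = -0.5866 + 0.0*(-0.5866 + 0.5866) = -0.5866
  grad(y) = -10.5196, v = y - alpha*grad = 0.1277
  prox(v) = soft_thresh(0.1277, 0.0828) = 0.0448
Iteration 2: beta = 0.3333, y = 0.0448 + 0.3333*(0.0448 + 0.5866) = 0.2553
  grad(y) = -5.4681, v = y - alpha*grad = 0.6266
  prox(v) = soft_thresh(0.6266, 0.0828) = 0.5438
f(x_2) = 3*0.5438^2 - 7*0.5438 + 1.22*|0.5438| = -2.2559


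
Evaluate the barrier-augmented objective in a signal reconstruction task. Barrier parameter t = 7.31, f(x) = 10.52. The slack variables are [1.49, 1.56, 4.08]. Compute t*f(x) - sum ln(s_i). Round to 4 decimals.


Step 1: Compute log-barrier.
ln values: [0.3988, 0.4447, 1.4061]
phi = -(0.3988 + 0.4447 + 1.4061) = -2.2496
Step 2: Compute augmented objective.
t*f(x) = 7.31*10.52 = 76.9012
Total = 76.9012 - 2.2496 = 74.6516


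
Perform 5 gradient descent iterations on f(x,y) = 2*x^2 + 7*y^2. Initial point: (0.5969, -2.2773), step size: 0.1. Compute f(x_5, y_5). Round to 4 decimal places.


Gradient descent on f(x,y) = 2*x^2 + 7*y^2.
Starting point: (0.5969, -2.2773), alpha = 0.1
Step 1: grad_x = 2*2*0.5969 = 2.3876, grad_y = 2*7*-2.2773 = -31.8822
  x_1 = 0.5969 - 0.1*2.3876 = 0.3581
  y_1 = -2.2773 - 0.1*-31.8822 = 0.9109
Step 2: grad_x = 2*2*0.3581 = 1.4326, grad_y = 2*7*0.9109 = 12.7529
  x_2 = 0.3581 - 0.1*1.4326 = 0.2149
  y_2 = 0.9109 - 0.1*12.7529 = -0.3644
Step 3: grad_x = 2*2*0.2149 = 0.8595, grad_y = 2*7*-0.3644 = -5.1012
  x_3 = 0.2149 - 0.1*0.8595 = 0.1289
  y_3 = -0.3644 - 0.1*-5.1012 = 0.1457
Step 4: grad_x = 2*2*0.1289 = 0.5157, grad_y = 2*7*0.1457 = 2.0405
  x_4 = 0.1289 - 0.1*0.5157 = 0.0774
  y_4 = 0.1457 - 0.1*2.0405 = -0.0583
Step 5: grad_x = 2*2*0.0774 = 0.3094, grad_y = 2*7*-0.0583 = -0.8162
  x_5 = 0.0774 - 0.1*0.3094 = 0.0464
  y_5 = -0.0583 - 0.1*-0.8162 = 0.0233
f(0.0464, 0.0233) = 2*0.0464^2 + 7*0.0233^2 = 0.0081


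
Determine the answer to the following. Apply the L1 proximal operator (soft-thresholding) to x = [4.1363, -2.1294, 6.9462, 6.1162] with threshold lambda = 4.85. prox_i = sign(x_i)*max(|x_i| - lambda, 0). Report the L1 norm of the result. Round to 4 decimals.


Soft-thresholding with lambda = 4.85:
prox(4.1363) = sign(4.1363)*max(|4.1363| - 4.85, 0) = 0.0
prox(-2.1294) = sign(-2.1294)*max(|-2.1294| - 4.85, 0) = 0.0
prox(6.9462) = sign(6.9462)*max(|6.9462| - 4.85, 0) = 2.0962
prox(6.1162) = sign(6.1162)*max(|6.1162| - 4.85, 0) = 1.2662
prox(x) = [0.0, 0.0, 2.0962, 1.2662]
||prox(x)||_1 = 0.0 + 0.0 + 2.0962 + 1.2662 = 3.3624


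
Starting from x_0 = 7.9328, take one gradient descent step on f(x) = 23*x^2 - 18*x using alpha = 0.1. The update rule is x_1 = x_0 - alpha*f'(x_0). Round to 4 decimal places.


We compute the gradient at x_0 and apply the update.
f'(x) = 46*x - 18
f'(7.9328) = 46*7.9328 - 18 = 346.9088
x_1 = 7.9328 - 0.1*346.9088 = -26.7581


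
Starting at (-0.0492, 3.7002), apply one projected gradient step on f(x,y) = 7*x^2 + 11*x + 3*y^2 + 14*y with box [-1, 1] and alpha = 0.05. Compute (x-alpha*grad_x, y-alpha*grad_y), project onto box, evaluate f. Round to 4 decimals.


Step 1: Compute gradient at (-0.0492, 3.7002).
grad_x = 2*7*-0.0492 + 11 = 10.3112
grad_y = 2*3*3.7002 + 14 = 36.2012
Step 2: Gradient step.
x_raw = -0.0492 - 0.05*10.3112 = -0.5648
y_raw = 3.7002 - 0.05*36.2012 = 1.8901
Step 3: Project onto [-1, 1].
x_proj = clip(-0.5648) = -0.5648
y_proj = clip(1.8901) = 1.0
Step 4: Evaluate f.
f(-0.5648, 1.0) = 13.0203


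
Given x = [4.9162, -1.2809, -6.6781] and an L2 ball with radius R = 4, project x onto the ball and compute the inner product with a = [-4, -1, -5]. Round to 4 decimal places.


Step 1: Compute ||x|| (intermediates to 6 decimals).
||x|| = sqrt(4.9162^2 + (-1.2809)^2 + (-6.6781)^2) = 8.390873
Step 2: Project.
Since ||x|| > R, scale = R/||x|| = 4/8.390873 = 0.476708, proj(x) = scale * x
proj(x) = [2.343592, -0.610615, -3.183504]
Step 3: Dot product.
a^T * proj(x) = -4*2.343592 - 1*(-0.610615) - 5*(-3.183504) = 7.1538


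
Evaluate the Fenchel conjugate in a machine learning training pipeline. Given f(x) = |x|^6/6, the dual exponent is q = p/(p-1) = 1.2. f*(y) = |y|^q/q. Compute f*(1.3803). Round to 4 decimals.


The conjugate exponent q satisfies 1/p + 1/q = 1.
p = 6, so q = 6/(6 - 1) = 1.2
|y|^q = 1.3803^1.2 = 1.4722
f*(1.3803) = 1.4722 / 1.2 = 1.2268


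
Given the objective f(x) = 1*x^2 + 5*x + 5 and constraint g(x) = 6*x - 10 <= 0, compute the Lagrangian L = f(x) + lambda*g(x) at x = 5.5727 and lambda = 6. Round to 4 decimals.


Step 1: Evaluate f(x).
f(5.5727) = 1*5.5727^2 + 5*5.5727 + 5 = 63.9185
Step 2: Evaluate g(x).
g(5.5727) = 6*5.5727 - 10 = 23.4362
Step 3: Compute Lagrangian.
L = 63.9185 + 6*23.4362 = 204.5357


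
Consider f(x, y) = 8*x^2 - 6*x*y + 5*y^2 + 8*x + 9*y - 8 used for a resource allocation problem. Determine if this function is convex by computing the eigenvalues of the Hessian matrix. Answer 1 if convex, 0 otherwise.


The Hessian of f(x,y) = 8*x^2 - 6*x*y + 5*y^2 + 8*x + 9*y - 8 is:
H = [[16, -6], [-6, 10]]
Trace = 16 + 10 = 26
Determinant = 16*10 - (-6)^2 = 124
Discriminant = (26)^2 - 4*124 = 180.0
Eigenvalues: lambda_1 = 6.2918, lambda_2 = 19.7082
The function is convex.

1


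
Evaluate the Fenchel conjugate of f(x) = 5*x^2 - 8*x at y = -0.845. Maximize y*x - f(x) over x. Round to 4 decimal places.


f*(y) = sup_x {y*x - a*x^2 - b*x} = sup_x {(y-b)*x - a*x^2}
FOC: (y - b) - 2a*x = 0 => x* = (y - b)/(2a)
x* = (-0.845 + 8)/(2*5) = 0.7155
f*(-0.845) = (y-b)^2/(4a) = (-0.845 + 8)^2/(4*5)
= 51.194/20 = 2.5597


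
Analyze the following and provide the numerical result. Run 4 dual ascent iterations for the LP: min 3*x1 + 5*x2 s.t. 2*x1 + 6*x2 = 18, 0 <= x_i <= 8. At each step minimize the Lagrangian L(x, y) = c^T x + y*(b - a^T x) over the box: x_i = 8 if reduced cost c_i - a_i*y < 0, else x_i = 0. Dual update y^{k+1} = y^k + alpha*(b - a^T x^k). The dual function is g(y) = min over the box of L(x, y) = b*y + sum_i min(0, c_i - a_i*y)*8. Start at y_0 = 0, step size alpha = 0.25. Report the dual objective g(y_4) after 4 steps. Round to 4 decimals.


Dual ascent for LP: min 3*x1 + 5*x2, 2*x1 + 6*x2 = 18, 0 <= x_i <= 8
Step 1: y^k = 0.0, reduced costs: (3.0, 5.0)
  x^k = (0.0, 0.0), subgradient = b - a^T x = 18.0
  y^{k+1} = 0.0 + 0.25*18.0 = 4.5
Step 2: y^k = 4.5, reduced costs: (-6.0, -22.0)
  x^k = (8.0, 8.0), subgradient = b - a^T x = -46.0
  y^{k+1} = 4.5 + 0.25*-46.0 = -7.0
Step 3: y^k = -7.0, reduced costs: (17.0, 47.0)
  x^k = (0.0, 0.0), subgradient = b - a^T x = 18.0
  y^{k+1} = -7.0 + 0.25*18.0 = -2.5
Step 4: y^k = -2.5, reduced costs: (8.0, 20.0)
  x^k = (0.0, 0.0), subgradient = b - a^T x = 18.0
  y^{k+1} = -2.5 + 0.25*18.0 = 2.0
Dual objective at y_4 = 2.0: reduced costs (-1.0, -7.0), box minimizer x = (8.0, 8.0)
g(y_4) = b*y + (c1 - a1*y)*x1 + (c2 - a2*y)*x2 = 18*2.0 + (-1.0)*8.0 + (-7.0)*8.0 = 36.0 - 8.0 - 56.0 = -28.0


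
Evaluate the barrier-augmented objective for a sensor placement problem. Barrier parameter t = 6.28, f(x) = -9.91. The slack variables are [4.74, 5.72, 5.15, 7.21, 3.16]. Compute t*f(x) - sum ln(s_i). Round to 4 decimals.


Step 1: Compute log-barrier.
ln values: [1.556, 1.744, 1.639, 1.9755, 1.1506]
phi = -(1.556 + 1.744 + 1.639 + 1.9755 + 1.1506) = -8.065
Step 2: Compute augmented objective.
t*f(x) = 6.28*-9.91 = -62.2348
Total = -62.2348 - 8.065 = -70.2998


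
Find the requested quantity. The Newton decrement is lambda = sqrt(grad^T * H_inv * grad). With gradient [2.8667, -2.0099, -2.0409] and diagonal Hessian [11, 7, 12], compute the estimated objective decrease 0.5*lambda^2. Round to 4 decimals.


Step 1: H is diagonal, so H^(-1) * g = [0.2606, -0.2871, -0.1701].
Step 2: g^T H^(-1) g = sum_i g_i^2 / H_ii
  = (2.8667)^2/11 + (-2.0099)^2/7 + (-2.0409)^2/12
  = 0.7471 + 0.5771 + 0.3471 = 1.6713
Step 3: Objective decrease = 0.5 * g^T H^(-1) g = 0.8356


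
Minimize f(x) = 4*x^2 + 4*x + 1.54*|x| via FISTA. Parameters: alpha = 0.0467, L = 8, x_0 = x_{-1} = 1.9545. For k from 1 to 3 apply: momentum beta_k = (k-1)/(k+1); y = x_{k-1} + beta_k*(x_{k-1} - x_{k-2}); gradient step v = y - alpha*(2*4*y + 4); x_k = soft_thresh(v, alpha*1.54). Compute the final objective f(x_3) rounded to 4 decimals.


FISTA on f(x) = 4*x^2 + 4*x + 1.54*|x|
L = 8, alpha = 0.0467
Iteration 1: beta = 0.0, y = 1.9545 + 0.0*(1.9545 - 1.9545) = 1.9545
  grad(y) = 19.636, v = y - alpha*grad = 1.0375
  prox(v) = soft_thresh(1.0375, 0.0719) = 0.9656
Iteration 2: beta = 0.3333, y = 0.9656 + 0.3333*(0.9656 - 1.9545) = 0.6359
  grad(y) = 9.0875, v = y - alpha*grad = 0.2116
  prox(v) = soft_thresh(0.2116, 0.0719) = 0.1396
Iteration 3: beta = 0.5, y = 0.1396 + 0.5*(0.1396 - 0.9656) = -0.2733
  grad(y) = 1.8133, v = y - alpha*grad = -0.358
  prox(v) = soft_thresh(-0.358, 0.0719) = -0.2861
f(x_3) = 4*(-0.2861)^2 + 4*(-0.2861) + 1.54*|-0.2861| = -0.3764


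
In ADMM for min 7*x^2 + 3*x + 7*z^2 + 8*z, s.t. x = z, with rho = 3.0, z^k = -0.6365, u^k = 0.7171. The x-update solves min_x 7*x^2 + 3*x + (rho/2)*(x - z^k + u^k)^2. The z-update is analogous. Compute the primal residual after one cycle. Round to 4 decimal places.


ADMM iteration with rho = 3.0, z^k = -0.6365, u^k = 0.7171
Step 1: x-update.
Minimize 7*x^2 + 3*x + (3.0/2)*(x + 0.6365 + 0.7171)^2
FOC: (2*7 + 3.0)*x = -3 + 3.0*(-0.6365 - 0.7171)
x^{k+1} = -0.4153
Step 2: z-update.
Minimize 7*z^2 + 8*z + (3.0/2)*(-0.4153 - z + 0.7171)^2
FOC: (2*7 + 3.0)*z = -8 + 3.0*(-0.4153 + 0.7171)
z^{k+1} = -0.4173
Step 3: u-update.
u^{k+1} = 0.7171 - 0.4153 + 0.4173 = 0.7191
Step 4: Primal residual = |-0.4153 + 0.4173| = 0.002


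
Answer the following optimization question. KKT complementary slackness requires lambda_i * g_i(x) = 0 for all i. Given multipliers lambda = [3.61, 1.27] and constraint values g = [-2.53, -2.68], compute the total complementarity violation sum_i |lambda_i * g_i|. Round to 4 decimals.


KKT complementary slackness check:
lambda_1 * g_1 = 3.61 * -2.53 = -9.1333
lambda_2 * g_2 = 1.27 * -2.68 = -3.4036
Total violation = 9.1333 + 3.4036 = 12.5369


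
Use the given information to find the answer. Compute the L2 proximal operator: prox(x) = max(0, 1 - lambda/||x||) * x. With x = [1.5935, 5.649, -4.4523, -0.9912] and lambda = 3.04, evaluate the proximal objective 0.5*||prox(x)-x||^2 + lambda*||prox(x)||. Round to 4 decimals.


Step 1: Compute ||x||.
||x|| = 7.4334
Step 2: Compute scaling factor.
scale = max(0, 1 - 3.04/7.4334) = 0.591
Step 3: prox(x) = [0.9418, 3.3388, -2.6315, -0.5858]
||prox(x)|| = 4.3934
Step 4: Proximal objective.
0.5*||prox-x||^2 = 4.6208
lambda*||prox|| = 13.3559
Total = 17.9768


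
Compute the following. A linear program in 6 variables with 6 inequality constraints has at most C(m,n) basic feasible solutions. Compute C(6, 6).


Each vertex corresponds to some choice of n active constraints out of m, so the number of vertices is at most C(m, n) = m! / (n!(m-n)!).
m = 6, n = 6
Numerator: 6 * 5 * 4 * 3 * 2 * 1
Denominator: 6! = 720
C(6, 6) = 1


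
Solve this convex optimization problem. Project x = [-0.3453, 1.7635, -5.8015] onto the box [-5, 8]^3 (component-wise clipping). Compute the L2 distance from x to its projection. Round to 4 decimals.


Project each component onto [-5, 8].
clip(-0.3453) = -0.3453, clip(1.7635) = 1.7635, clip(-5.8015) = -5.0
Projection = [-0.3453, 1.7635, -5.0]
Squared diffs: [0.0, 0.0, 0.6424]
Distance = sqrt(0.6424) = 0.8015


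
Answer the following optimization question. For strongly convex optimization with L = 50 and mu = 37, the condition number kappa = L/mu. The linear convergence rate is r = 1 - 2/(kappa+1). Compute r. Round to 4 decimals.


Step 1: Compute the condition number.
kappa = L/mu = 50/37 = 1.3514
Step 2: Compute the convergence rate.
r = 1 - 2/(kappa + 1) = 1 - 2*mu/(L + mu) = (L - mu)/(L + mu) = 13/87 = 0.1494


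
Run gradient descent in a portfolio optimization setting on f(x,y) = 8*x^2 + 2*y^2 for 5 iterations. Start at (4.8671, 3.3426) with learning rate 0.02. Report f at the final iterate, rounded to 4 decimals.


Gradient descent on f(x,y) = 8*x^2 + 2*y^2.
Starting point: (4.8671, 3.3426), alpha = 0.02
Step 1: grad_x = 2*8*4.8671 = 77.8736, grad_y = 2*2*3.3426 = 13.3704
  x_1 = 4.8671 - 0.02*77.8736 = 3.3096
  y_1 = 3.3426 - 0.02*13.3704 = 3.0752
Step 2: grad_x = 2*8*3.3096 = 52.954, grad_y = 2*2*3.0752 = 12.3008
  x_2 = 3.3096 - 0.02*52.954 = 2.2505
  y_2 = 3.0752 - 0.02*12.3008 = 2.8292
Step 3: grad_x = 2*8*2.2505 = 36.0088, grad_y = 2*2*2.8292 = 11.3167
  x_3 = 2.2505 - 0.02*36.0088 = 1.5304
  y_3 = 2.8292 - 0.02*11.3167 = 2.6028
Step 4: grad_x = 2*8*1.5304 = 24.486, grad_y = 2*2*2.6028 = 10.4114
  x_4 = 1.5304 - 0.02*24.486 = 1.0407
  y_4 = 2.6028 - 0.02*10.4114 = 2.3946
Step 5: grad_x = 2*8*1.0407 = 16.6504, grad_y = 2*2*2.3946 = 9.5785
  x_5 = 1.0407 - 0.02*16.6504 = 0.7076
  y_5 = 2.3946 - 0.02*9.5785 = 2.203
f(0.7076, 2.203) = 8*0.7076^2 + 2*2.203^2 = 13.7129


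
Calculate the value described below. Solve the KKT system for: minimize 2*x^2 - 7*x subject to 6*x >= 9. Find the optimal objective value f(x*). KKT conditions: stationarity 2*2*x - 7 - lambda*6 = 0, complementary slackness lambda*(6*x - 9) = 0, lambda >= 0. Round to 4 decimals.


Step 1: Try lambda = 0 (constraint inactive).
Stationarity: 2*2*x - 7 = 0
x* = 7/(2*2) = 1.75
Check constraint: 6*1.75 = 10.5 >= 9 -- satisfied.
Step 2: Compute optimal value.
f(x*) = 2*1.75^2 - 7*1.75 = -6.125


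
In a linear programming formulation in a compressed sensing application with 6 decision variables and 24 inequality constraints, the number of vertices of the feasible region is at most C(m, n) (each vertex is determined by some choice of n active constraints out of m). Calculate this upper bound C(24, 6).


Each vertex corresponds to some choice of n active constraints out of m, so the number of vertices is at most C(m, n) = m! / (n!(m-n)!).
m = 24, n = 6
Numerator: 24 * 23 * 22 * 21 * 20 * 19
Denominator: 6! = 720
C(24, 6) = 134596


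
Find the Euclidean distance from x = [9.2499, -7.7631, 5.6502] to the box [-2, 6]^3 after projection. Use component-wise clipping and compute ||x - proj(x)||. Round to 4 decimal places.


Project each component onto [-2, 6].
clip(9.2499) = 6.0, clip(-7.7631) = -2.0, clip(5.6502) = 5.6502
Projection = [6.0, -2.0, 5.6502]
Squared diffs: [10.5619, 33.2133, 0.0]
Distance = sqrt(43.7752) = 6.6163


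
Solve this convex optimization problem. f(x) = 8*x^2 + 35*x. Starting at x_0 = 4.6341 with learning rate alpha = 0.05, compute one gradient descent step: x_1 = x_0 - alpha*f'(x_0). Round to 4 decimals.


We compute the gradient at x_0 and apply the update.
f'(x) = 16*x + 35
f'(4.6341) = 16*4.6341 + 35 = 109.1456
x_1 = 4.6341 - 0.05*109.1456 = -0.8232


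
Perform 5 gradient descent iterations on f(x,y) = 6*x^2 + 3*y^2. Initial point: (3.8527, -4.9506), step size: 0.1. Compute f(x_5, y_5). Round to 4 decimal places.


Gradient descent on f(x,y) = 6*x^2 + 3*y^2.
Starting point: (3.8527, -4.9506), alpha = 0.1
Step 1: grad_x = 2*6*3.8527 = 46.2324, grad_y = 2*3*-4.9506 = -29.7036
  x_1 = 3.8527 - 0.1*46.2324 = -0.7705
  y_1 = -4.9506 - 0.1*-29.7036 = -1.9802
Step 2: grad_x = 2*6*-0.7705 = -9.2465, grad_y = 2*3*-1.9802 = -11.8814
  x_2 = -0.7705 - 0.1*-9.2465 = 0.1541
  y_2 = -1.9802 - 0.1*-11.8814 = -0.7921
Step 3: grad_x = 2*6*0.1541 = 1.8493, grad_y = 2*3*-0.7921 = -4.7526
  x_3 = 0.1541 - 0.1*1.8493 = -0.0308
  y_3 = -0.7921 - 0.1*-4.7526 = -0.3168
Step 4: grad_x = 2*6*-0.0308 = -0.3699, grad_y = 2*3*-0.3168 = -1.901
  x_4 = -0.0308 - 0.1*-0.3699 = 0.0062
  y_4 = -0.3168 - 0.1*-1.901 = -0.1267
Step 5: grad_x = 2*6*0.0062 = 0.074, grad_y = 2*3*-0.1267 = -0.7604
  x_5 = 0.0062 - 0.1*0.074 = -0.0012
  y_5 = -0.1267 - 0.1*-0.7604 = -0.0507
f(-0.0012, -0.0507) = 6*(-0.0012)^2 + 3*(-0.0507)^2 = 0.0077


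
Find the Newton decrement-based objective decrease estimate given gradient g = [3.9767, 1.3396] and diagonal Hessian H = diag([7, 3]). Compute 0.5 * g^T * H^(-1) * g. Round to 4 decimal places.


Step 1: H is diagonal, so H^(-1) * g = [0.5681, 0.4465].
Step 2: g^T H^(-1) g = sum_i g_i^2 / H_ii
  = (3.9767)^2/7 + (1.3396)^2/3
  = 2.2592 + 0.5982 = 2.8573
Step 3: Objective decrease = 0.5 * g^T H^(-1) g = 1.4287


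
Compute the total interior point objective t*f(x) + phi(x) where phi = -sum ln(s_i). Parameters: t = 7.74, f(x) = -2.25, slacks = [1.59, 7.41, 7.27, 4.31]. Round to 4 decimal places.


Step 1: Compute log-barrier.
ln values: [0.4637, 2.0028, 1.9838, 1.4609]
phi = -(0.4637 + 2.0028 + 1.9838 + 1.4609) = -5.9113
Step 2: Compute augmented objective.
t*f(x) = 7.74*-2.25 = -17.415
Total = -17.415 - 5.9113 = -23.3263


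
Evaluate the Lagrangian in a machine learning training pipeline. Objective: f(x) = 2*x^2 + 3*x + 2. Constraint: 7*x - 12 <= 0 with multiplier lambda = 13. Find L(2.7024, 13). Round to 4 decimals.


Step 1: Evaluate f(x).
f(2.7024) = 2*2.7024^2 + 3*2.7024 + 2 = 24.7131
Step 2: Evaluate g(x).
g(2.7024) = 7*2.7024 - 12 = 6.9168
Step 3: Compute Lagrangian.
L = 24.7131 + 13*6.9168 = 114.6315


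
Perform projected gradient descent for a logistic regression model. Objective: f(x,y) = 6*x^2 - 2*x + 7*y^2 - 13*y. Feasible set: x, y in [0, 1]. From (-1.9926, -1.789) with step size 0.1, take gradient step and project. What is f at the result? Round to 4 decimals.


Step 1: Compute gradient at (-1.9926, -1.789).
grad_x = 2*6*-1.9926 - 2 = -25.9112
grad_y = 2*7*-1.789 - 13 = -38.046
Step 2: Gradient step.
x_raw = -1.9926 - 0.1*-25.9112 = 0.5985
y_raw = -1.789 - 0.1*-38.046 = 2.0156
Step 3: Project onto [0, 1].
x_proj = clip(0.5985) = 0.5985
y_proj = clip(2.0156) = 1.0
Step 4: Evaluate f.
f(0.5985, 1.0) = -5.0477


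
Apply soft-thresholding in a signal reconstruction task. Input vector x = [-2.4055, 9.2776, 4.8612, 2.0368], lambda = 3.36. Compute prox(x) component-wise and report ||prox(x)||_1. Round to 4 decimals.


Soft-thresholding with lambda = 3.36:
prox(-2.4055) = sign(-2.4055)*max(|-2.4055| - 3.36, 0) = 0.0
prox(9.2776) = sign(9.2776)*max(|9.2776| - 3.36, 0) = 5.9176
prox(4.8612) = sign(4.8612)*max(|4.8612| - 3.36, 0) = 1.5012
prox(2.0368) = sign(2.0368)*max(|2.0368| - 3.36, 0) = 0.0
prox(x) = [0.0, 5.9176, 1.5012, 0.0]
||prox(x)||_1 = 0.0 + 5.9176 + 1.5012 + 0.0 = 7.4188


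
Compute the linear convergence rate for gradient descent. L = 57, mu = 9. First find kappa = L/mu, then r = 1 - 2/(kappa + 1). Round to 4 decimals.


Step 1: Compute the condition number.
kappa = L/mu = 57/9 = 6.3333
Step 2: Compute the convergence rate.
r = 1 - 2/(kappa + 1) = 1 - 2*mu/(L + mu) = (L - mu)/(L + mu) = 48/66 = 0.7273


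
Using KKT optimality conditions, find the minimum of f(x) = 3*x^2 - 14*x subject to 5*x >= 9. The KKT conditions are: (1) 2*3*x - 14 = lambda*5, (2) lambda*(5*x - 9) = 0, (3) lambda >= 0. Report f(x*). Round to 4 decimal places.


Step 1: Try lambda = 0 (constraint inactive).
Stationarity: 2*3*x - 14 = 0
x* = 14/(2*3) = 7/3 = 2.3333 (rounded; the exact value 7/3 is used below)
Check constraint: 5*2.3333 = 11.6665 >= 9 -- satisfied.
Step 2: Compute optimal value.
f(x*) = 3*(7/3)^2 - 14*(7/3) = -16.3333


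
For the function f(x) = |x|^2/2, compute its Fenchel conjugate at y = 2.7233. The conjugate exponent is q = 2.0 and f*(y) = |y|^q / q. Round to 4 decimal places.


The conjugate exponent q satisfies 1/p + 1/q = 1.
p = 2, so q = 2/(2 - 1) = 2.0
|y|^q = 2.7233^2.0 = 7.4164
f*(2.7233) = 7.4164 / 2.0 = 3.7082


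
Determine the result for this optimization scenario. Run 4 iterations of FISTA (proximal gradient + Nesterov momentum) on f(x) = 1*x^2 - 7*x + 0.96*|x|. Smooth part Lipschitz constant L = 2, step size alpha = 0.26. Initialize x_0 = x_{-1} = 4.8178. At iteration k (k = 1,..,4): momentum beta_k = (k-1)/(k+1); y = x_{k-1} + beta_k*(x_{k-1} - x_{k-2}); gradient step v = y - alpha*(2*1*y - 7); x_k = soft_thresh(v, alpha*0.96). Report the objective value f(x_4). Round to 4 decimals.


FISTA on f(x) = 1*x^2 - 7*x + 0.96*|x|
L = 2, alpha = 0.26
Iteration 1: beta = 0.0, y = 4.8178 + 0.0*(4.8178 - 4.8178) = 4.8178
  grad(y) = 2.6356, v = y - alpha*grad = 4.1325
  prox(v) = soft_thresh(4.1325, 0.2496) = 3.8829
Iteration 2: beta = 0.3333, y = 3.8829 + 0.3333*(3.8829 - 4.8178) = 3.5713
  grad(y) = 0.1427, v = y - alpha*grad = 3.5342
  prox(v) = soft_thresh(3.5342, 0.2496) = 3.2846
Iteration 3: beta = 0.5, y = 3.2846 + 0.5*(3.2846 - 3.8829) = 2.9855
  grad(y) = -1.029, v = y - alpha*grad = 3.253
  prox(v) = soft_thresh(3.253, 0.2496) = 3.0034
Iteration 4: beta = 0.6, y = 3.0034 + 0.6*(3.0034 - 3.2846) = 2.8347
  grad(y) = -1.3306, v = y - alpha*grad = 3.1807
  prox(v) = soft_thresh(3.1807, 0.2496) = 2.9311
f(x_4) = 1*2.9311^2 - 7*2.9311 + 0.96*|2.9311| = -9.1125


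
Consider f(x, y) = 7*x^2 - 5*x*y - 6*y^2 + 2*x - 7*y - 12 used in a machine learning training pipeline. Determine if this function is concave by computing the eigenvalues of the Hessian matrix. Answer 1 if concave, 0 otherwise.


The Hessian of f(x,y) = 7*x^2 - 5*x*y - 6*y^2 + 2*x - 7*y - 12 is:
H = [[14, -5], [-5, -12]]
Trace = 14 - 12 = 2
Determinant = 14*-12 - (-5)^2 = -193
Discriminant = (2)^2 - 4*-193 = 776.0
Eigenvalues: lambda_1 = -12.9284, lambda_2 = 14.9284
The function is not concave.

0


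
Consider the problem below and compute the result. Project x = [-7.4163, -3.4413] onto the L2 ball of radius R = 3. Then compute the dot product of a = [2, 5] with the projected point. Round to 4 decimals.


Step 1: Compute ||x|| (intermediates to 6 decimals).
||x|| = sqrt((-7.4163)^2 + (-3.4413)^2) = 8.175821
Step 2: Project.
Since ||x|| > R, scale = R/||x|| = 3/8.175821 = 0.366936, proj(x) = scale * x
proj(x) = [-2.721307, -1.262737]
Step 3: Dot product.
a^T * proj(x) = 2*(-2.721307) + 5*(-1.262737) = -11.7563


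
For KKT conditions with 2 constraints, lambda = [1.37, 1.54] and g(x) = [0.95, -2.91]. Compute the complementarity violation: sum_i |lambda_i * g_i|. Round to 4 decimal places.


KKT complementary slackness check:
lambda_1 * g_1 = 1.37 * 0.95 = 1.3015
lambda_2 * g_2 = 1.54 * -2.91 = -4.4814
Total violation = 1.3015 + 4.4814 = 5.7829


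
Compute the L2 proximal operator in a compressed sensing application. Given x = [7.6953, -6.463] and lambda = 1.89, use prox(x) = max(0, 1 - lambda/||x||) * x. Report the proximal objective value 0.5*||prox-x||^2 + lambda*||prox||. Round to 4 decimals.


Step 1: Compute ||x||.
||x|| = 10.0493
Step 2: Compute scaling factor.
scale = max(0, 1 - 1.89/10.0493) = 0.8119
Step 3: prox(x) = [6.248, -5.2475]
||prox(x)|| = 8.1593
Step 4: Proximal objective.
0.5*||prox-x||^2 = 1.7861
lambda*||prox|| = 15.4211
Total = 17.2071


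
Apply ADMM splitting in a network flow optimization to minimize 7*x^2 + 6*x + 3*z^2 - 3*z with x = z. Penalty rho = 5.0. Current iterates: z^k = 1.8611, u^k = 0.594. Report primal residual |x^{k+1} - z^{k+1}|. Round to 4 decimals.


ADMM iteration with rho = 5.0, z^k = 1.8611, u^k = 0.594
Step 1: x-update.
Minimize 7*x^2 + 6*x + (5.0/2)*(x - 1.8611 + 0.594)^2
FOC: (2*7 + 5.0)*x = -6 + 5.0*(1.8611 - 0.594)
x^{k+1} = 0.0177
Step 2: z-update.
Minimize 3*z^2 - 3*z + (5.0/2)*(0.0177 - z + 0.594)^2
FOC: (2*3 + 5.0)*z = 3 + 5.0*(0.0177 + 0.594)
z^{k+1} = 0.5508
Step 3: u-update.
u^{k+1} = 0.594 + 0.0177 - 0.5508 = 0.0609
Step 4: Primal residual = |0.0177 - 0.5508| = 0.5331


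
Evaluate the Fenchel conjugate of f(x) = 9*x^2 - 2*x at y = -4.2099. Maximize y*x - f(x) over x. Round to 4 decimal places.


f*(y) = sup_x {y*x - a*x^2 - b*x} = sup_x {(y-b)*x - a*x^2}
FOC: (y - b) - 2a*x = 0 => x* = (y - b)/(2a)
x* = (-4.2099 + 2)/(2*9) = -0.1228
f*(-4.2099) = (y-b)^2/(4a) = (-4.2099 + 2)^2/(4*9)
= 4.8837/36 = 0.1357


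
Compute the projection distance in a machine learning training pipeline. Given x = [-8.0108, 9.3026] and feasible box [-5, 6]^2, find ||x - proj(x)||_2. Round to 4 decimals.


Project each component onto [-5, 6].
clip(-8.0108) = -5.0, clip(9.3026) = 6.0
Projection = [-5.0, 6.0]
Squared diffs: [9.0649, 10.9072]
Distance = sqrt(19.9721) = 4.469


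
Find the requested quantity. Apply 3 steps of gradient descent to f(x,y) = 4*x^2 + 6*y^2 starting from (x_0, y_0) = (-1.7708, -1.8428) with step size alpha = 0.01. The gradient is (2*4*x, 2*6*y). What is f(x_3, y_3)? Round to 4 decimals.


Gradient descent on f(x,y) = 4*x^2 + 6*y^2.
Starting point: (-1.7708, -1.8428), alpha = 0.01
Step 1: grad_x = 2*4*-1.7708 = -14.1664, grad_y = 2*6*-1.8428 = -22.1136
  x_1 = -1.7708 - 0.01*-14.1664 = -1.6291
  y_1 = -1.8428 - 0.01*-22.1136 = -1.6217
Step 2: grad_x = 2*4*-1.6291 = -13.0331, grad_y = 2*6*-1.6217 = -19.46
  x_2 = -1.6291 - 0.01*-13.0331 = -1.4988
  y_2 = -1.6217 - 0.01*-19.46 = -1.4271
Step 3: grad_x = 2*4*-1.4988 = -11.9904, grad_y = 2*6*-1.4271 = -17.1248
  x_3 = -1.4988 - 0.01*-11.9904 = -1.3789
  y_3 = -1.4271 - 0.01*-17.1248 = -1.2558
f(-1.3789, -1.2558) = 4*(-1.3789)^2 + 6*(-1.2558)^2 = 17.0679


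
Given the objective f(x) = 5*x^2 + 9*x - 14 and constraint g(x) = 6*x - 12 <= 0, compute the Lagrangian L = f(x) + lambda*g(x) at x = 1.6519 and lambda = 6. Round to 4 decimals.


Step 1: Evaluate f(x).
f(1.6519) = 5*1.6519^2 + 9*1.6519 - 14 = 14.511
Step 2: Evaluate g(x).
g(1.6519) = 6*1.6519 - 12 = -2.0886
Step 3: Compute Lagrangian.
L = 14.511 + 6*-2.0886 = 1.9794


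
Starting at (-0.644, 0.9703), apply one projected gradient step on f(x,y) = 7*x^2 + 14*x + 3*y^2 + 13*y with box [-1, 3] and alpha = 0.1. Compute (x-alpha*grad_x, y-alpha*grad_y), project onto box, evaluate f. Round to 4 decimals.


Step 1: Compute gradient at (-0.644, 0.9703).
grad_x = 2*7*-0.644 + 14 = 4.984
grad_y = 2*3*0.9703 + 13 = 18.8218
Step 2: Gradient step.
x_raw = -0.644 - 0.1*4.984 = -1.1424
y_raw = 0.9703 - 0.1*18.8218 = -0.9119
Step 3: Project onto [-1, 3].
x_proj = clip(-1.1424) = -1.0
y_proj = clip(-0.9119) = -0.9119
Step 4: Evaluate f.
f(-1.0, -0.9119) = -16.3599


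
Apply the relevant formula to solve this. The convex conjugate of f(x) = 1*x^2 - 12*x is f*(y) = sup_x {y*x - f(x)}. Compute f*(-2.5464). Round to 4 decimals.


f*(y) = sup_x {y*x - a*x^2 - b*x} = sup_x {(y-b)*x - a*x^2}
FOC: (y - b) - 2a*x = 0 => x* = (y - b)/(2a)
x* = (-2.5464 + 12)/(2*1) = 4.7268
f*(-2.5464) = (y-b)^2/(4a) = (-2.5464 + 12)^2/(4*1)
= 89.3706/4 = 22.3426


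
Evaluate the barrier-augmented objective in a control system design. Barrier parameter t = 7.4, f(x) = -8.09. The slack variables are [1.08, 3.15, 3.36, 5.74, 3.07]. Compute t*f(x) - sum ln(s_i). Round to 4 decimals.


Step 1: Compute log-barrier.
ln values: [0.077, 1.1474, 1.2119, 1.7475, 1.1217]
phi = -(0.077 + 1.1474 + 1.2119 + 1.7475 + 1.1217) = -5.3054
Step 2: Compute augmented objective.
t*f(x) = 7.4*-8.09 = -59.866
Total = -59.866 - 5.3054 = -65.1714
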